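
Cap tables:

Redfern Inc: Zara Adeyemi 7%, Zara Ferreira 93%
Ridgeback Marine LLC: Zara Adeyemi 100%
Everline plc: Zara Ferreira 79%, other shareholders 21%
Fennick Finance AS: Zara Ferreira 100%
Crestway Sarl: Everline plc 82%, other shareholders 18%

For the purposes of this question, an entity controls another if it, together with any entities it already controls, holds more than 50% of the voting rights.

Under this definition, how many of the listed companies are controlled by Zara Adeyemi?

1

Zara Adeyemi holds 100% of Ridgeback, so Zara Adeyemi controls Ridgeback.
No other company's threshold is met.
Zara Adeyemi controls 1 company.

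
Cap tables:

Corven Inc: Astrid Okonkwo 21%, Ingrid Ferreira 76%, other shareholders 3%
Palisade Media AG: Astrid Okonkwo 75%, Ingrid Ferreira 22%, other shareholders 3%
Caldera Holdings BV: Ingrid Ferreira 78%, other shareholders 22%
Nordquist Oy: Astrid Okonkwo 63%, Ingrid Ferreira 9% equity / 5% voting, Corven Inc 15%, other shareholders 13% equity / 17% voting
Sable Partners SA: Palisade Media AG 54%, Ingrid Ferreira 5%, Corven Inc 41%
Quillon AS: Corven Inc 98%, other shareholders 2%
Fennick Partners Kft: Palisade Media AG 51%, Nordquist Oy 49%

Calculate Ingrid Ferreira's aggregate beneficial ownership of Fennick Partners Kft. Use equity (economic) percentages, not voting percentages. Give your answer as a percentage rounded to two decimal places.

21.22%

Ingrid reaches Fennick along 3 paths.
Via Palisade: 22% × 51% = 11.22%.
Via Nordquist: 9% × 49% = 4.41%.
Via Corven → Nordquist: 76% × 15% × 49% = 5.586%.
Total: 11.22% + 4.41% + 5.586% = 21.216%.
Rounded: 21.22%.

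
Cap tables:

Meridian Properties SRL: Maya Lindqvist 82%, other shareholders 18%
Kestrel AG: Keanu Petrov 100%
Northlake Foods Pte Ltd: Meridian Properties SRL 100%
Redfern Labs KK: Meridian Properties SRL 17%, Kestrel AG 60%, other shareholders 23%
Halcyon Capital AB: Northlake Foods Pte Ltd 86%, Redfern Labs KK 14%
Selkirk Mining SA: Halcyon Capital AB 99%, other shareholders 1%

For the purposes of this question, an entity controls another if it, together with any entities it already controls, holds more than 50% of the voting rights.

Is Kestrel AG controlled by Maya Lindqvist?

No

Maya holds 82% of Meridian, so Maya controls Meridian.
Meridian holds 100% of Northlake, so Maya controls Northlake.
Northlake holds 86% of Halcyon, so Maya controls Halcyon.
Halcyon holds 99% of Selkirk, so Maya controls Selkirk.
Neither Maya nor any entity Maya controls holds any voting interest in Kestrel.
So Maya does not control Kestrel.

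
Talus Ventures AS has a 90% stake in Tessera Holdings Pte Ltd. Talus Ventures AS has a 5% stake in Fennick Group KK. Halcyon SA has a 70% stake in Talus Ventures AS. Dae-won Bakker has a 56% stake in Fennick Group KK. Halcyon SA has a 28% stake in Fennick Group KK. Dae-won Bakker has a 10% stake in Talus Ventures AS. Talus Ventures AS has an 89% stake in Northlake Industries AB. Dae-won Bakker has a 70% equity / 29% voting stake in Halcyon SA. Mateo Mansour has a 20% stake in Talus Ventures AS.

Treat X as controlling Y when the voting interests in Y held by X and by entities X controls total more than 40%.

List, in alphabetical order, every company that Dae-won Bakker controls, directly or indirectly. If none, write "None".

Dae-won holds 56% of Fennick, so Dae-won controls Fennick.
No other company's threshold is met.

Fennick Group KK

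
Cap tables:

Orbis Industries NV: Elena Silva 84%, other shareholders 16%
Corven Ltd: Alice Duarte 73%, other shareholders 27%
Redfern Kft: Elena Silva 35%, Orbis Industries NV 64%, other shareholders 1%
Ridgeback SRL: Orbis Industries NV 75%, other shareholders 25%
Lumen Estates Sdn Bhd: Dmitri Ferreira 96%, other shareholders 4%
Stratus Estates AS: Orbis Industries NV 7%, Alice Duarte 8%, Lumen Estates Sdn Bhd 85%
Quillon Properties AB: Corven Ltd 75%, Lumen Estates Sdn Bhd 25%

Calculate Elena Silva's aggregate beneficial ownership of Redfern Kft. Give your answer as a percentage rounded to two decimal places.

Elena reaches Redfern along 2 paths.
Direct stake: 35% = 35%.
Via Orbis: 84% × 64% = 53.76%.
Total: 35% + 53.76% = 88.76%.

88.76%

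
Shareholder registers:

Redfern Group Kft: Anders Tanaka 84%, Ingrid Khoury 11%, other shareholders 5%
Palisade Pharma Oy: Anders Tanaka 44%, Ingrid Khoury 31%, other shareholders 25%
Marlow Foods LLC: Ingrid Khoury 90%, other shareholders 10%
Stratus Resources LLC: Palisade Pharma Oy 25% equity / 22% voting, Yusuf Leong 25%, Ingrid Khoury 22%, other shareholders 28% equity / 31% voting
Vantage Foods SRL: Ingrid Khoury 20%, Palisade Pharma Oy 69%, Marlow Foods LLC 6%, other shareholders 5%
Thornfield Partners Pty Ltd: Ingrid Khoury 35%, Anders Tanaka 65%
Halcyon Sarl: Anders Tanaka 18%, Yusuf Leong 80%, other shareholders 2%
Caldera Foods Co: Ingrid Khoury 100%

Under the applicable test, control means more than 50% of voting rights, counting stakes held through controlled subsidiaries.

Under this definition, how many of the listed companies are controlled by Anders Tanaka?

2

Anders holds 84% of Redfern, so Anders controls Redfern.
Anders holds 65% of Thornfield, so Anders controls Thornfield.
No other company's threshold is met.
Anders controls 2 companies.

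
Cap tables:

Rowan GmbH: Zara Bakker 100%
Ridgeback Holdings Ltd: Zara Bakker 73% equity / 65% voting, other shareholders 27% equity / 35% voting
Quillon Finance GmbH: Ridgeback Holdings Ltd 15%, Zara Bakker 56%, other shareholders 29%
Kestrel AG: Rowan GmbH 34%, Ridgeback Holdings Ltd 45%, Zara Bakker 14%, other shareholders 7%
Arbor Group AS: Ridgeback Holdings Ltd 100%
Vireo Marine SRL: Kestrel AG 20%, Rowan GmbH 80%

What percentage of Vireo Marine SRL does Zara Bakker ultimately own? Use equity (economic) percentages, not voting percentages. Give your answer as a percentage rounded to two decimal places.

96.17%

Zara reaches Vireo along 4 paths.
Via Rowan → Kestrel: 100% × 34% × 20% = 6.8%.
Via Ridgeback → Kestrel: 73% × 45% × 20% = 6.57%.
Via Kestrel: 14% × 20% = 2.8%.
Via Rowan: 100% × 80% = 80%.
Total: 6.8% + 6.57% + 2.8% + 80% = 96.17%.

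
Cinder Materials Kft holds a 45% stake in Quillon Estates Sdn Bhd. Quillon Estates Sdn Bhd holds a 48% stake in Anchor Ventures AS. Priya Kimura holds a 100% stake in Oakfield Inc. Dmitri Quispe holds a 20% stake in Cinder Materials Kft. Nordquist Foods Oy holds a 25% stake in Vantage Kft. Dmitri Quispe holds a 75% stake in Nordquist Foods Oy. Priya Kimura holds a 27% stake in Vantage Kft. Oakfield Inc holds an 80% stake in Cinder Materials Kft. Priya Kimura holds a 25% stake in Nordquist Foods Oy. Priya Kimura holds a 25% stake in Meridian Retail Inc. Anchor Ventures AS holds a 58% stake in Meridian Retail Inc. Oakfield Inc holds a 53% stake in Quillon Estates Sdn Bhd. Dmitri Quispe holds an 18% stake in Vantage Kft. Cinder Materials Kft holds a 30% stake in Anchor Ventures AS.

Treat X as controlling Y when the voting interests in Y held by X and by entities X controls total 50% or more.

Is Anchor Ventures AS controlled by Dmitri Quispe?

No

Dmitri holds 75% of Nordquist, so Dmitri controls Nordquist.
Neither Dmitri nor any entity Dmitri controls holds any voting interest in Anchor.
So Dmitri does not control Anchor.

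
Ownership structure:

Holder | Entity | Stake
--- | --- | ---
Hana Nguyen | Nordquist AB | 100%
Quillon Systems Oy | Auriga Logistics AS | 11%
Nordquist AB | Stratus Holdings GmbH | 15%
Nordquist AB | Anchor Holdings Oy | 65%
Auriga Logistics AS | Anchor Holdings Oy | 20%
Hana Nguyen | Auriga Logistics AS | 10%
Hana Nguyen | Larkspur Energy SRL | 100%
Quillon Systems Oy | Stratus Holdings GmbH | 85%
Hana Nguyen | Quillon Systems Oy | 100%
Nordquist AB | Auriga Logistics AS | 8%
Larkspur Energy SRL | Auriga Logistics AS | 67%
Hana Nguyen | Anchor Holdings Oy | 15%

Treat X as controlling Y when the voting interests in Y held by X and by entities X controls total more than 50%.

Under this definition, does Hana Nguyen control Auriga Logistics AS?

Yes

Hana holds 100% of Nordquist, so Hana controls Nordquist.
Hana holds 100% of Larkspur, so Hana controls Larkspur.
Hana holds 100% of Quillon, so Hana controls Quillon.
Larkspur and Hana and Nordquist and Quillon together hold 67% + 10% + 8% + 11% = 96% of Auriga, so Hana controls Auriga.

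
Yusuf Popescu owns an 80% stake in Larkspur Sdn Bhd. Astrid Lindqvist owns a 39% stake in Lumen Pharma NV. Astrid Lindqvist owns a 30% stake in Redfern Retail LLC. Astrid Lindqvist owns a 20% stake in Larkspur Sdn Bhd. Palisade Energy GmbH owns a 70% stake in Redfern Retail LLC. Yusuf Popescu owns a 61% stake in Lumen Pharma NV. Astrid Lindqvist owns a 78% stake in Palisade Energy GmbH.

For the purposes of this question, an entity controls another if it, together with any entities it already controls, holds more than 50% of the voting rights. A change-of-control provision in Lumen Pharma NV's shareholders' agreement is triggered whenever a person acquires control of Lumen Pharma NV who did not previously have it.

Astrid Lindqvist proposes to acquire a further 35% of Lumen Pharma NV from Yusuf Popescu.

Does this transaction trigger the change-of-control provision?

Yes

The purchase adds only to Astrid's holdings (Yusuf's stake shrinks), so Astrid is the only person who could newly come to control Lumen.
Astrid holds 78% of Palisade, so Astrid controls Palisade.
Astrid and Palisade together hold 30% + 70% = 100% of Redfern, so Astrid controls Redfern.
In Lumen, Astrid's side holds only 39%, not > 50%.
So before the transaction, Astrid does not control Lumen.
After the purchase, Astrid's direct stake in Lumen rises to 39% + 35% = 74%, and Yusuf's stake falls to 26%.
Astrid holds 74% of Lumen, so Astrid controls Lumen.
Astrid did not control Lumen before and does after, so the clause is triggered.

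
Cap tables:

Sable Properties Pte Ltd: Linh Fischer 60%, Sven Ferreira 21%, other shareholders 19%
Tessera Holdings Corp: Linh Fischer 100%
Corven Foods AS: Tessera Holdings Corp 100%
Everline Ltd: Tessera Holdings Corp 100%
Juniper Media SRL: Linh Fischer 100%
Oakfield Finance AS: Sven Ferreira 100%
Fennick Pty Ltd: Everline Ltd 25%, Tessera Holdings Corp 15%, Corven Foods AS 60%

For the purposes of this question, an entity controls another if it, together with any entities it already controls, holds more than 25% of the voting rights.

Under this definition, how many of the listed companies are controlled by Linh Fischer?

Linh holds 60% of Sable, so Linh controls Sable.
Linh holds 100% of Tessera, so Linh controls Tessera.
Tessera holds 100% of Corven, so Linh controls Corven.
Tessera holds 100% of Everline, so Linh controls Everline.
Linh holds 100% of Juniper, so Linh controls Juniper.
Everline and Tessera and Corven together hold 25% + 15% + 60% = 100% of Fennick, so Linh controls Fennick.
No other company's threshold is met.
Linh controls 6 companies.

6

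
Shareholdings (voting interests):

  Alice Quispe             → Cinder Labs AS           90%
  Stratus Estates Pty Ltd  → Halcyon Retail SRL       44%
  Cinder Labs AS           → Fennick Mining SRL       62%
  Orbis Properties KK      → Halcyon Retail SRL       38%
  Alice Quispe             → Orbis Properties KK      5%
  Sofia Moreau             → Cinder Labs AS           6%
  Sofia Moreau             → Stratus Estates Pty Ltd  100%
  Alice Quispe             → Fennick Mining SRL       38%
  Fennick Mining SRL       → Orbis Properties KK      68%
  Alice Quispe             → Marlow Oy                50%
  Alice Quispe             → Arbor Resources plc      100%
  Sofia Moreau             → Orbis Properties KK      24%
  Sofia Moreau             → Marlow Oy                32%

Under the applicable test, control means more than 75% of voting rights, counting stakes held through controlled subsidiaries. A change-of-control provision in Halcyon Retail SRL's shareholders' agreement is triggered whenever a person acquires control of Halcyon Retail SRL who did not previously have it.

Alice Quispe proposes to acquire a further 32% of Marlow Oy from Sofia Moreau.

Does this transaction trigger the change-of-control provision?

No

The purchase adds only to Alice's holdings (Sofia's stake shrinks), so Alice is the only person who could newly come to control Halcyon.
Alice holds 90% of Cinder, so Alice controls Cinder.
Alice and Cinder together hold 38% + 62% = 100% of Fennick, so Alice controls Fennick.
Alice holds 100% of Arbor, so Alice controls Arbor.
Neither Alice nor any entity Alice controls holds any voting interest in Halcyon.
So before the transaction, Alice does not control Halcyon.
After the purchase, Alice's direct stake in Marlow rises to 50% + 32% = 82%, and Sofia's stake falls to 0%.
Alice holds 82% of Marlow, so Alice controls Marlow.
After the transaction, neither Alice nor any entity Alice controls holds a voting interest in Halcyon, so Alice still does not control it.
No new person acquires control, so the clause is not triggered.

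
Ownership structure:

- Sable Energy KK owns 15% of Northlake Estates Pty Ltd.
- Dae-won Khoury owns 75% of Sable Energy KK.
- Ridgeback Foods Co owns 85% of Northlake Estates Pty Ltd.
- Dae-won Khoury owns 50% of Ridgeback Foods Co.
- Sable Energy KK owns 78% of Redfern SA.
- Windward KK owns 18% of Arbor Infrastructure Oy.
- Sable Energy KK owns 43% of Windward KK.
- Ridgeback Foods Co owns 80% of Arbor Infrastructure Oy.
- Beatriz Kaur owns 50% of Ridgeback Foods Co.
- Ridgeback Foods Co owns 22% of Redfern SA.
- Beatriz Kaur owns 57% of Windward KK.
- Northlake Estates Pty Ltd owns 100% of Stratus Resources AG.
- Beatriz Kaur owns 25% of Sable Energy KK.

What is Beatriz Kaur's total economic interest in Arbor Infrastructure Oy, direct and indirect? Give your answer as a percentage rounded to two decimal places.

52.20%

Beatriz reaches Arbor along 3 paths.
Via Sable → Windward: 25% × 43% × 18% = 1.935%.
Via Windward: 57% × 18% = 10.26%.
Via Ridgeback: 50% × 80% = 40%.
Total: 1.935% + 10.26% + 40% = 52.195%.
Rounded: 52.20%.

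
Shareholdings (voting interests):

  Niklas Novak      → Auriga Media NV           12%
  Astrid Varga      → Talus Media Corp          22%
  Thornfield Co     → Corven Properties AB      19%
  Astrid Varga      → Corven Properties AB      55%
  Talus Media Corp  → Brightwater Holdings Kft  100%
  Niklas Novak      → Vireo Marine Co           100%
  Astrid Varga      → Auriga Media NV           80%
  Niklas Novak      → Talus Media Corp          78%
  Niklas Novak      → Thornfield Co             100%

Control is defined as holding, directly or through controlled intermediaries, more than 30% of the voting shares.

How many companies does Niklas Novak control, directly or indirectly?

Niklas holds 100% of Vireo, so Niklas controls Vireo.
Niklas holds 100% of Thornfield, so Niklas controls Thornfield.
Niklas holds 78% of Talus, so Niklas controls Talus.
Talus holds 100% of Brightwater, so Niklas controls Brightwater.
No other company's threshold is met.
Niklas controls 4 companies.

4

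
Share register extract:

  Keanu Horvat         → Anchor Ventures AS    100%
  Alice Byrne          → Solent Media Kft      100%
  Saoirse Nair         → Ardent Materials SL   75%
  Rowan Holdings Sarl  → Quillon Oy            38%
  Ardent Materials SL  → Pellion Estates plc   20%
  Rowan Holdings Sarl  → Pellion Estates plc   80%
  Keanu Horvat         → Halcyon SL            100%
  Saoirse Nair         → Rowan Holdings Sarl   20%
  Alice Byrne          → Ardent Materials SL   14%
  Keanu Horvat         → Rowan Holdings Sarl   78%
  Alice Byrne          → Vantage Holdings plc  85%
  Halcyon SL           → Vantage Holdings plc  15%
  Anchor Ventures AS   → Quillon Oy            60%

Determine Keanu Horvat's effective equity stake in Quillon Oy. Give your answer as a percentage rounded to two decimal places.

89.64%

Keanu reaches Quillon along 2 paths.
Via Rowan: 78% × 38% = 29.64%.
Via Anchor: 100% × 60% = 60%.
Total: 29.64% + 60% = 89.64%.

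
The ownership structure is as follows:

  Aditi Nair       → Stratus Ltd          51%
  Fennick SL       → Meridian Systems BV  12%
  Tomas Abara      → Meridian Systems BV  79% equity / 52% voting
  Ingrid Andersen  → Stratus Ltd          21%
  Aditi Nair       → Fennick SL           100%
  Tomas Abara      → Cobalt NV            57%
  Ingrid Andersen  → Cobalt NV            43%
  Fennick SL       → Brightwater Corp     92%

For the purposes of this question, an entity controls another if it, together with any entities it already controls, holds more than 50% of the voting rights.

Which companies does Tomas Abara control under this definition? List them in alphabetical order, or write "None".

Tomas holds 57% of Cobalt, so Tomas controls Cobalt.
Tomas holds 52% of Meridian, so Tomas controls Meridian.
No other company's threshold is met.

Cobalt NV, Meridian Systems BV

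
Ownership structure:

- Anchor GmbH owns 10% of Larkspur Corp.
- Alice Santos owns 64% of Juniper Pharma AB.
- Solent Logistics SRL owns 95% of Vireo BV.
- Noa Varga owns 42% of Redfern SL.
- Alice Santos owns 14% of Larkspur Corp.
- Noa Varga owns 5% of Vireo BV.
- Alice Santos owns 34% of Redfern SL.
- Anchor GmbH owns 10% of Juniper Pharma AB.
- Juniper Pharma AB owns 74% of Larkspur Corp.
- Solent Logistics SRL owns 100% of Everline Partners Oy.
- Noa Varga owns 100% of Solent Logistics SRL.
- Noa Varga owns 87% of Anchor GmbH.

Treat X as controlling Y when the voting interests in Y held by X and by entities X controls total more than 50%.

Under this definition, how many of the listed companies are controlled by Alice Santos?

2

Alice holds 64% of Juniper, so Alice controls Juniper.
Alice and Juniper together hold 14% + 74% = 88% of Larkspur, so Alice controls Larkspur.
No other company's threshold is met.
Alice controls 2 companies.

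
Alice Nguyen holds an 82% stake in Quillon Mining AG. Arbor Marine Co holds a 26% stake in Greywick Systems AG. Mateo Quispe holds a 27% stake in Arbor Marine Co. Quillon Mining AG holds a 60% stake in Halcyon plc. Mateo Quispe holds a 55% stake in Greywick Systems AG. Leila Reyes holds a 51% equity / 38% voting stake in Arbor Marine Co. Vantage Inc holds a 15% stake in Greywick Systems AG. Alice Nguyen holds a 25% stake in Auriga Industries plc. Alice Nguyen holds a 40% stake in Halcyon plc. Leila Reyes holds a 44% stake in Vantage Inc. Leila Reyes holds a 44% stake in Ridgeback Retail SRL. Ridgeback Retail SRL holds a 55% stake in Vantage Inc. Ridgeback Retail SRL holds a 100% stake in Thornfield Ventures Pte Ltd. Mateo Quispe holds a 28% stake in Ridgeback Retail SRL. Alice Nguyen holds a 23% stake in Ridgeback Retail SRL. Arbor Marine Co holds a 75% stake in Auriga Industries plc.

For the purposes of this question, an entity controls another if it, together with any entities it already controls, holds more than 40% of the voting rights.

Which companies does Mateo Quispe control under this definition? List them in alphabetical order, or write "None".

Greywick Systems AG

Mateo holds 55% of Greywick, so Mateo controls Greywick.
No other company's threshold is met.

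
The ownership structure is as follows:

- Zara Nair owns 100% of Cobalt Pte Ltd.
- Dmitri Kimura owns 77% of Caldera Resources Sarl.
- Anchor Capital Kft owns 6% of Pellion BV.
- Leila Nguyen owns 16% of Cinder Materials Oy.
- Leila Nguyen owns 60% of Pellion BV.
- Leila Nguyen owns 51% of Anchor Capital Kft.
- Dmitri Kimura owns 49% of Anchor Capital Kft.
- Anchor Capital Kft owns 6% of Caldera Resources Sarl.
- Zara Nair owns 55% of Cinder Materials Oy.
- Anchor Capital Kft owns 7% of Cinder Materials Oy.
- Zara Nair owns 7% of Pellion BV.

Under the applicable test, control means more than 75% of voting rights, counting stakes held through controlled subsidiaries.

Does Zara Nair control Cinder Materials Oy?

Zara holds 100% of Cobalt, so Zara controls Cobalt.
In Cinder, Zara's side holds only 55%, not > 75%.
So Zara does not control Cinder.

No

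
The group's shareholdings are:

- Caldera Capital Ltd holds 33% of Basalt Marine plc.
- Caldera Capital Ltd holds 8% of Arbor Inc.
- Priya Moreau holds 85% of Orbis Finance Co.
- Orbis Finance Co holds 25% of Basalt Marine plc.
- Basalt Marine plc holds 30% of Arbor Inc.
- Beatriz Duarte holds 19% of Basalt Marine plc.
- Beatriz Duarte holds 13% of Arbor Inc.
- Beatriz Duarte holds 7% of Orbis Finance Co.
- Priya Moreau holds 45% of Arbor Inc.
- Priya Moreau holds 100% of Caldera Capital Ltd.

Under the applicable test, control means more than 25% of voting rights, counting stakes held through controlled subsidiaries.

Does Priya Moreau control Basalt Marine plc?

Yes

Priya holds 85% of Orbis, so Priya controls Orbis.
Priya holds 100% of Caldera, so Priya controls Caldera.
Caldera and Orbis together hold 33% + 25% = 58% of Basalt, so Priya controls Basalt.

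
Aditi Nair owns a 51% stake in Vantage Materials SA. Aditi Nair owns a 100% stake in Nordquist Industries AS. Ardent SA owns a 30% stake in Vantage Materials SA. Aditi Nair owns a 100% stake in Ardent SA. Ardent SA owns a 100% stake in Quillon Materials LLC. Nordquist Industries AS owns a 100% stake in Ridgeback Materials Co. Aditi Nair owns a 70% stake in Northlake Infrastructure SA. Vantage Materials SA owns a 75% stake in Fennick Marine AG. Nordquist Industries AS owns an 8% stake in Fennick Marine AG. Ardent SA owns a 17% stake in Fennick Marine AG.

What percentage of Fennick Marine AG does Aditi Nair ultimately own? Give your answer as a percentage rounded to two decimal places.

Aditi reaches Fennick along 4 paths.
Via Ardent: 100% × 17% = 17%.
Via Vantage: 51% × 75% = 38.25%.
Via Ardent → Vantage: 100% × 30% × 75% = 22.5%.
Via Nordquist: 100% × 8% = 8%.
Total: 17% + 38.25% + 22.5% + 8% = 85.75%.

85.75%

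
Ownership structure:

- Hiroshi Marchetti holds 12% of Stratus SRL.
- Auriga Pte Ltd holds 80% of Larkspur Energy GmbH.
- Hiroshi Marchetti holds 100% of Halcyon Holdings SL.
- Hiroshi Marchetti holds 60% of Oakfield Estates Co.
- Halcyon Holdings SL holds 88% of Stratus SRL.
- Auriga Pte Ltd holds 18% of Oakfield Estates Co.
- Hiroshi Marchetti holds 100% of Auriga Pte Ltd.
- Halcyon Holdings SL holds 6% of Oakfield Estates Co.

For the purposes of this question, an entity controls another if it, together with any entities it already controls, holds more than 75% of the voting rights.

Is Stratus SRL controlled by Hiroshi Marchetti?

Yes

Hiroshi holds 100% of Halcyon, so Hiroshi controls Halcyon.
Halcyon and Hiroshi together hold 88% + 12% = 100% of Stratus, so Hiroshi controls Stratus.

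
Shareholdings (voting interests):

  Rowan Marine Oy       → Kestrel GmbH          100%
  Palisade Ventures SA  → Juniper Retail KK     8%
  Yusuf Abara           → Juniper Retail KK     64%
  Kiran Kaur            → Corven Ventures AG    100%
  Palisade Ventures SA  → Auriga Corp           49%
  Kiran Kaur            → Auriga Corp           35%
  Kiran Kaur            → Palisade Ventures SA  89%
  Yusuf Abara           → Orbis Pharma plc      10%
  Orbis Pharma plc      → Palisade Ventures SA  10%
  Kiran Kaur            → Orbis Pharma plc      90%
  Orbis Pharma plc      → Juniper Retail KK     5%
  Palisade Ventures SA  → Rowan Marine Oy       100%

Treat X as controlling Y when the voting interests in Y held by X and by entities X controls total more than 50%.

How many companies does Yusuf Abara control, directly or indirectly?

Yusuf holds 64% of Juniper, so Yusuf controls Juniper.
No other company's threshold is met.
Yusuf controls 1 company.

1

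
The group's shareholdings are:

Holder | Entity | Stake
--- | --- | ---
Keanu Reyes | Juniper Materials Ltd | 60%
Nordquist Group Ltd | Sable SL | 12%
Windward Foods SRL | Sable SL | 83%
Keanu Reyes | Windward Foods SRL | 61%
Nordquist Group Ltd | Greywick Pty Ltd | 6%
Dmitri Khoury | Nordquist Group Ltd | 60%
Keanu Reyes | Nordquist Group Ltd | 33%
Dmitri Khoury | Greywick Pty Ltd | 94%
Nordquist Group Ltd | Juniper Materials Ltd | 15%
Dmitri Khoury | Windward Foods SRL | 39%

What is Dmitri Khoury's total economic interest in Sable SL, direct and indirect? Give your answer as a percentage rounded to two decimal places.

Dmitri reaches Sable along 2 paths.
Via Nordquist: 60% × 12% = 7.2%.
Via Windward: 39% × 83% = 32.37%.
Total: 7.2% + 32.37% = 39.57%.

39.57%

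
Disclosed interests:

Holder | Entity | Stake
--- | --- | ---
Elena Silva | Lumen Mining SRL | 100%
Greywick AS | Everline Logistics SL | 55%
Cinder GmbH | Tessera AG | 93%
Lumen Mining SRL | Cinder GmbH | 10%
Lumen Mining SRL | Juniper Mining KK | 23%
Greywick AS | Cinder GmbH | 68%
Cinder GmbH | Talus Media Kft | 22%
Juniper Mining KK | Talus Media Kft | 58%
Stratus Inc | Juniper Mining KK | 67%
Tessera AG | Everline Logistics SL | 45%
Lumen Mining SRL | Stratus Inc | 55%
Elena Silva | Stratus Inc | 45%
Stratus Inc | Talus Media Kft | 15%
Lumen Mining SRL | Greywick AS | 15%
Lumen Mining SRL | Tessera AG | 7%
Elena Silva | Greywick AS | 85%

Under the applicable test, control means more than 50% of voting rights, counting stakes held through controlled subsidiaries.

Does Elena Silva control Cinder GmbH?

Elena holds 100% of Lumen, so Elena controls Lumen.
Lumen and Elena together hold 15% + 85% = 100% of Greywick, so Elena controls Greywick.
Greywick and Lumen together hold 68% + 10% = 78% of Cinder, so Elena controls Cinder.

Yes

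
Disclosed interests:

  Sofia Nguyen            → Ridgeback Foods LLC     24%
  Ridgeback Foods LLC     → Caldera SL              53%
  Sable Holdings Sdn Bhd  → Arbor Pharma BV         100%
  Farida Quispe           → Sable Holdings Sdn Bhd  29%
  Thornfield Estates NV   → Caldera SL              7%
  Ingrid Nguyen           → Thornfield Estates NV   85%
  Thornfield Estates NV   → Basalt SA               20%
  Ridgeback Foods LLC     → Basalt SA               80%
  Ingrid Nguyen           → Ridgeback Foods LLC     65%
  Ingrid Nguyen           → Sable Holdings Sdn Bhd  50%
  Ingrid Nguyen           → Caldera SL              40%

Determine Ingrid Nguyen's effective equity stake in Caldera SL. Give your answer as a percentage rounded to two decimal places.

80.40%

Ingrid reaches Caldera along 3 paths.
Via Ridgeback: 65% × 53% = 34.45%.
Direct stake: 40% = 40%.
Via Thornfield: 85% × 7% = 5.95%.
Total: 34.45% + 40% + 5.95% = 80.4%.
Rounded: 80.40%.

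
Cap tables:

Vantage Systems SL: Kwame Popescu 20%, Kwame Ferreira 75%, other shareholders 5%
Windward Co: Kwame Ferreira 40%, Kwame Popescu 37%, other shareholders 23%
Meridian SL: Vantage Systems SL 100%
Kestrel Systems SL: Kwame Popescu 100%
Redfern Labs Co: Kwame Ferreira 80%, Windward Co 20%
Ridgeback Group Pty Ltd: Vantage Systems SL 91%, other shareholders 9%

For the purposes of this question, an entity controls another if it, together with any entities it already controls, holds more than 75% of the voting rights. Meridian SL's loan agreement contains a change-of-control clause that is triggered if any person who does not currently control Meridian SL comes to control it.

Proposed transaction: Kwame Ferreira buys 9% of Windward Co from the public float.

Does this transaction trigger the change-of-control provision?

The purchase changes only Kwame Ferreira's holdings, so Kwame Ferreira is the only person who could newly come to control Meridian.
Kwame Ferreira holds 80% of Redfern, so Kwame Ferreira controls Redfern.
Neither Kwame Ferreira nor any entity Kwame Ferreira controls holds any voting interest in Meridian.
So before the transaction, Kwame Ferreira does not control Meridian.
After the purchase, Kwame Ferreira's direct stake in Windward rises to 40% + 9% = 49%.
Kwame Ferreira's side now holds 49% of Windward, not > 75%, so Kwame Ferreira still does not control Windward.
After the transaction, neither Kwame Ferreira nor any entity Kwame Ferreira controls holds a voting interest in Meridian, so Kwame Ferreira still does not control it.
No new person acquires control, so the clause is not triggered.

No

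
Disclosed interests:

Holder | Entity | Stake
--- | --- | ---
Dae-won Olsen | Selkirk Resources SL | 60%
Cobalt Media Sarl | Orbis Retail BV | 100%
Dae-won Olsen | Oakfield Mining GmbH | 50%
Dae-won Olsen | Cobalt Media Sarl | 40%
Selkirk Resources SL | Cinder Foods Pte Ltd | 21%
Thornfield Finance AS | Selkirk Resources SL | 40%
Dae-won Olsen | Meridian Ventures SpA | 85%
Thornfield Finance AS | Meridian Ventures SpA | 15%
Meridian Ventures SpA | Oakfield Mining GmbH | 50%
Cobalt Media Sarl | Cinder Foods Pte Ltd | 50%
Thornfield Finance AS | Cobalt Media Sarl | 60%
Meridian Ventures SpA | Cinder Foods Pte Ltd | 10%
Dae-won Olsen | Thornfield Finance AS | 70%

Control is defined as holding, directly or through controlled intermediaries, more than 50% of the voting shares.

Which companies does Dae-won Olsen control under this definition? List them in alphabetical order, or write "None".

Cinder Foods Pte Ltd, Cobalt Media Sarl, Meridian Ventures SpA, Oakfield Mining GmbH, Orbis Retail BV, Selkirk Resources SL, Thornfield Finance AS

Dae-won holds 70% of Thornfield, so Dae-won controls Thornfield.
Thornfield and Dae-won together hold 40% + 60% = 100% of Selkirk, so Dae-won controls Selkirk.
Dae-won and Thornfield together hold 40% + 60% = 100% of Cobalt, so Dae-won controls Cobalt.
Thornfield and Dae-won together hold 15% + 85% = 100% of Meridian, so Dae-won controls Meridian.
Meridian and Dae-won together hold 50% + 50% = 100% of Oakfield, so Dae-won controls Oakfield.
Cobalt and Selkirk and Meridian together hold 50% + 21% + 10% = 81% of Cinder, so Dae-won controls Cinder.
Cobalt holds 100% of Orbis, so Dae-won controls Orbis.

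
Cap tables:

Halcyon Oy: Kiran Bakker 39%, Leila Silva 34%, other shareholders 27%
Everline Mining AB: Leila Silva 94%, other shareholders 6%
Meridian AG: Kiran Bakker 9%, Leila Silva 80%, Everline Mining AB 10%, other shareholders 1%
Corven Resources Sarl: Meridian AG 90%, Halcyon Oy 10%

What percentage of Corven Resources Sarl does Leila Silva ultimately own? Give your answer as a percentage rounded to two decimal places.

Leila reaches Corven along 3 paths.
Via Meridian: 80% × 90% = 72%.
Via Everline → Meridian: 94% × 10% × 90% = 8.46%.
Via Halcyon: 34% × 10% = 3.4%.
Total: 72% + 8.46% + 3.4% = 83.86%.

83.86%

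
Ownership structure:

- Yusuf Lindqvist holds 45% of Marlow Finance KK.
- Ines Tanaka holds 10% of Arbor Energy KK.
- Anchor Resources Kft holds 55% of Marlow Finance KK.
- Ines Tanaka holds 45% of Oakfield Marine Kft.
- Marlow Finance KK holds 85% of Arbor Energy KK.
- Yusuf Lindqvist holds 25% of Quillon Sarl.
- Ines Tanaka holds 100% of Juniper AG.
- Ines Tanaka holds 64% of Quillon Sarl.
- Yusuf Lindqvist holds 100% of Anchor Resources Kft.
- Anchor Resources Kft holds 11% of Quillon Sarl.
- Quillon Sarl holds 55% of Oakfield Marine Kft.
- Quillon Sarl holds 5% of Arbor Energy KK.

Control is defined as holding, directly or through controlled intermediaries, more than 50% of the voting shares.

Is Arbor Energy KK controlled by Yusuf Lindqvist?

Yes

Yusuf holds 100% of Anchor, so Yusuf controls Anchor.
Anchor and Yusuf together hold 55% + 45% = 100% of Marlow, so Yusuf controls Marlow.
Marlow holds 85% of Arbor, so Yusuf controls Arbor.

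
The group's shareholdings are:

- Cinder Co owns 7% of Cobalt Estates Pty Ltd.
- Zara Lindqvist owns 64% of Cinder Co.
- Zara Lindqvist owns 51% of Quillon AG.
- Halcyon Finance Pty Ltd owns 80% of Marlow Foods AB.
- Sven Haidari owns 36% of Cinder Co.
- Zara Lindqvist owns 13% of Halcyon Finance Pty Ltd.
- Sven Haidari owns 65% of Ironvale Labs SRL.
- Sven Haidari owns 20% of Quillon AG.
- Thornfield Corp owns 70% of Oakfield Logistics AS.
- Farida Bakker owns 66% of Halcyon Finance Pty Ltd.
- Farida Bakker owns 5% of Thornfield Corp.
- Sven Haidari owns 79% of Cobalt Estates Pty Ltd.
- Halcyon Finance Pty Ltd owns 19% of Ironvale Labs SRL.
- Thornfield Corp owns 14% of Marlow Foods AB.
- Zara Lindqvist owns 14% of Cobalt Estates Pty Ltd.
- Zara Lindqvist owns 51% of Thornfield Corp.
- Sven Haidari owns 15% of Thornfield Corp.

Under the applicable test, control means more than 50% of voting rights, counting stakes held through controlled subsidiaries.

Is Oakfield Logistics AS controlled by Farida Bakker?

No

Farida holds 66% of Halcyon, so Farida controls Halcyon.
Halcyon holds 80% of Marlow, so Farida controls Marlow.
Neither Farida nor any entity Farida controls holds any voting interest in Oakfield.
So Farida does not control Oakfield.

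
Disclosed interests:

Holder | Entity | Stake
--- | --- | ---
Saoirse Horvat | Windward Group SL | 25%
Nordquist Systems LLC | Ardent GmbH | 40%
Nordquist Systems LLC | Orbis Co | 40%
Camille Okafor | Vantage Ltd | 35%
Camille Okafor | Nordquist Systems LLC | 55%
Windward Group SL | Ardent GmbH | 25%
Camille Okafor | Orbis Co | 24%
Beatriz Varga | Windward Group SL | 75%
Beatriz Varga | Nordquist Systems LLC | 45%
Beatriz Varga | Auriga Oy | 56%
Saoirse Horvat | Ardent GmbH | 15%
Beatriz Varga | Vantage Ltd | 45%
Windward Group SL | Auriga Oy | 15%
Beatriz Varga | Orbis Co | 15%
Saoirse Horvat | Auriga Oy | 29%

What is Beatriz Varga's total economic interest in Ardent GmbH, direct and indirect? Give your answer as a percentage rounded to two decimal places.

36.75%

Beatriz reaches Ardent along 2 paths.
Via Nordquist: 45% × 40% = 18%.
Via Windward: 75% × 25% = 18.75%.
Total: 18% + 18.75% = 36.75%.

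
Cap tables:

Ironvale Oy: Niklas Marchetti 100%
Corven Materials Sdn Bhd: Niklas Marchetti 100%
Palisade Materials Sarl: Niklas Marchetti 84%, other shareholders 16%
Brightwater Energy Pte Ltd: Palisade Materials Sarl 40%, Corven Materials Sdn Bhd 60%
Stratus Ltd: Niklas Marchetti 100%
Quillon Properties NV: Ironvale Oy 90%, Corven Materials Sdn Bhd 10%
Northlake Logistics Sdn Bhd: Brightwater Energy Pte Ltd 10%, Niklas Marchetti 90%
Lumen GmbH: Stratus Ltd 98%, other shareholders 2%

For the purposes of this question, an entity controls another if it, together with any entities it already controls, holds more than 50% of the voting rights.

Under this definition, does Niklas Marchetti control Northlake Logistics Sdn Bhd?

Yes

Niklas holds 84% of Palisade, so Niklas controls Palisade.
Niklas holds 100% of Corven, so Niklas controls Corven.
Palisade and Corven together hold 40% + 60% = 100% of Brightwater, so Niklas controls Brightwater.
Brightwater and Niklas together hold 10% + 90% = 100% of Northlake, so Niklas controls Northlake.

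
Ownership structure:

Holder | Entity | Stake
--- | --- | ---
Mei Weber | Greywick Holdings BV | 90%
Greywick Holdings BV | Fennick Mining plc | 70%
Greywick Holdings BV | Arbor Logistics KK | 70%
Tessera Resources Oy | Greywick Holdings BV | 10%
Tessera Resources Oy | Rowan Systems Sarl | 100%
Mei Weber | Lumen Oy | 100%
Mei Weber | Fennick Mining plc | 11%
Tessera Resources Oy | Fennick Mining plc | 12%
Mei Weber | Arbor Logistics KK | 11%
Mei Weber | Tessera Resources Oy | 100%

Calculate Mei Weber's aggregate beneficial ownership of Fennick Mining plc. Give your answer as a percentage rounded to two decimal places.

Mei reaches Fennick along 4 paths.
Via Tessera: 100% × 12% = 12%.
Via Greywick: 90% × 70% = 63%.
Via Tessera → Greywick: 100% × 10% × 70% = 7%.
Direct stake: 11% = 11%.
Total: 12% + 63% + 7% + 11% = 93%.
Rounded: 93.00%.

93.00%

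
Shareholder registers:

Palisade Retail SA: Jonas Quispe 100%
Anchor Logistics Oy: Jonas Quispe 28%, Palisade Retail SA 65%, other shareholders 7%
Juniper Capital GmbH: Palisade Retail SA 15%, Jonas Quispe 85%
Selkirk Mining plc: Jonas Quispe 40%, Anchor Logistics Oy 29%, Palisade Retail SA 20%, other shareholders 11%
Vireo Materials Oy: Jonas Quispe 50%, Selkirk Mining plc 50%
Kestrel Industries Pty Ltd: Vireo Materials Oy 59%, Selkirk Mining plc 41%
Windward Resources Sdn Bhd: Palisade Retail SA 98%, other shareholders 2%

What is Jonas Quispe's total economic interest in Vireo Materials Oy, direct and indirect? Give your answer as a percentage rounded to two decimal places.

93.49%

Jonas reaches Vireo along 5 paths.
Direct stake: 50% = 50%.
Via Selkirk: 40% × 50% = 20%.
Via Anchor → Selkirk: 28% × 29% × 50% = 4.06%.
Via Palisade → Anchor → Selkirk: 100% × 65% × 29% × 50% = 9.425%.
Via Palisade → Selkirk: 100% × 20% × 50% = 10%.
Total: 50% + 20% + 4.06% + 9.425% + 10% = 93.485%.
Rounded: 93.49%.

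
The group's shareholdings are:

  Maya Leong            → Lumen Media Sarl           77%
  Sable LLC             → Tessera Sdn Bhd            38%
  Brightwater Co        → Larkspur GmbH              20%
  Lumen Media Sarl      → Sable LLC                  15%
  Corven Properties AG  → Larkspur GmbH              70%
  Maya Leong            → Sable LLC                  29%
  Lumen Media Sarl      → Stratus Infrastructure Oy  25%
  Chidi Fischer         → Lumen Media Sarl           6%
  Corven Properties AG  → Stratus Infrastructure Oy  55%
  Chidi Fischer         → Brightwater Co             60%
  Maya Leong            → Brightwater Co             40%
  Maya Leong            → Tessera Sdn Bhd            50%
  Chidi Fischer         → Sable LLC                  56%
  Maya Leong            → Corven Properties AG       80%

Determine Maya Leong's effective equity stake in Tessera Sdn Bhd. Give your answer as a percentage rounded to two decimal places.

Maya reaches Tessera along 3 paths.
Direct stake: 50% = 50%.
Via Sable: 29% × 38% = 11.02%.
Via Lumen → Sable: 77% × 15% × 38% = 4.389%.
Total: 50% + 11.02% + 4.389% = 65.409%.
Rounded: 65.41%.

65.41%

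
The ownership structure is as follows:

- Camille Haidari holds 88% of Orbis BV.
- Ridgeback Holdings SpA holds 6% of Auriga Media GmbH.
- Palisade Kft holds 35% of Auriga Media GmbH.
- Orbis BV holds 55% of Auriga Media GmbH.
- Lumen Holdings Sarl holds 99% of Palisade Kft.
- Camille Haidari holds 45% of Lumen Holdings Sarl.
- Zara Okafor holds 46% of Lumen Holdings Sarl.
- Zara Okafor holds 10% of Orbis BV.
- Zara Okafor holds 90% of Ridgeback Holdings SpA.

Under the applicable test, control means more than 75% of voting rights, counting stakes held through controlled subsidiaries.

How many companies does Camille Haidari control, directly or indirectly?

1

Camille holds 88% of Orbis, so Camille controls Orbis.
No other company's threshold is met.
Camille controls 1 company.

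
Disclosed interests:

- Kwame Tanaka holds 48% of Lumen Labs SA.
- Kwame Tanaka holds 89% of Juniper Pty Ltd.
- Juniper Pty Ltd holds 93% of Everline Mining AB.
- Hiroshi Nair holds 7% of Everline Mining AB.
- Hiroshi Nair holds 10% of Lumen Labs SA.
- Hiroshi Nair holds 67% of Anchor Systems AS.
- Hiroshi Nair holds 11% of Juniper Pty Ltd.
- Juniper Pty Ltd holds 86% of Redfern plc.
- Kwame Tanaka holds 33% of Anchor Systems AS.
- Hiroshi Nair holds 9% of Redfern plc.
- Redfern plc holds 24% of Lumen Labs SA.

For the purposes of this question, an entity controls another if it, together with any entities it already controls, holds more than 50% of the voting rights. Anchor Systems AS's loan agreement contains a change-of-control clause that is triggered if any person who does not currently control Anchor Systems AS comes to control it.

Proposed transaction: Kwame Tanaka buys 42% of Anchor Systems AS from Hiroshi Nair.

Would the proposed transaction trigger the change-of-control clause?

The purchase adds only to Kwame's holdings (Hiroshi's stake shrinks), so Kwame is the only person who could newly come to control Anchor.
Kwame holds 89% of Juniper, so Kwame controls Juniper.
Juniper holds 86% of Redfern, so Kwame controls Redfern.
Kwame and Redfern together hold 48% + 24% = 72% of Lumen, so Kwame controls Lumen.
Juniper holds 93% of Everline, so Kwame controls Everline.
In Anchor, Kwame's side holds only 33%, not > 50%.
So before the transaction, Kwame does not control Anchor.
After the purchase, Kwame's direct stake in Anchor rises to 33% + 42% = 75%, and Hiroshi's stake falls to 25%.
Kwame holds 75% of Anchor, so Kwame controls Anchor.
Kwame did not control Anchor before and does after, so the clause is triggered.

Yes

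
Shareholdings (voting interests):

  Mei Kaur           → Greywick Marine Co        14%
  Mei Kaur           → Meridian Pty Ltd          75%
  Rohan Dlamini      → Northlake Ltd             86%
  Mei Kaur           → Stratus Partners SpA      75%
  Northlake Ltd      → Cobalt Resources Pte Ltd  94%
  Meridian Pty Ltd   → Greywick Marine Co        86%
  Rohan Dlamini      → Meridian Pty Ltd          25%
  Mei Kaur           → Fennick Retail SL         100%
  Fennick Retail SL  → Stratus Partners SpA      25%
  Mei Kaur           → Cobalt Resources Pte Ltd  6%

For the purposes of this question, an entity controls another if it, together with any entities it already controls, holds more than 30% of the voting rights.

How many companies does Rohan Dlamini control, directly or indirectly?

Rohan holds 86% of Northlake, so Rohan controls Northlake.
Northlake holds 94% of Cobalt, so Rohan controls Cobalt.
No other company's threshold is met.
Rohan controls 2 companies.

2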